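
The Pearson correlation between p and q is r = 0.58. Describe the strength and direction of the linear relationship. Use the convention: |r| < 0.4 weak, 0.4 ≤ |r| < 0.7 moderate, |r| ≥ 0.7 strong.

r = 0.58 > 0 so the relationship is positive.
|r| = 0.58, which falls in the moderate range.

moderate positive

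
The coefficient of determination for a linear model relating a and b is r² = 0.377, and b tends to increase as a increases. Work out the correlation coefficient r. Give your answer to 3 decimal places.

|r| = √0.377 = 0.614
The association is positive, so r = 0.614.

0.614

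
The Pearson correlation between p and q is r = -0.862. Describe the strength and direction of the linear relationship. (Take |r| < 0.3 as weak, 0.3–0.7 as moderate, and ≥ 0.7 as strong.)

strong negative

r = -0.862 < 0 so the relationship is negative.
|r| = 0.862, which falls in the strong range.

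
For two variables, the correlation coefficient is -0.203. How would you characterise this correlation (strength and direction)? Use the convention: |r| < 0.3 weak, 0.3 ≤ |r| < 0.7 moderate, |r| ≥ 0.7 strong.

weak negative

r = -0.203 < 0 so the relationship is negative.
|r| = 0.203, which falls in the weak range.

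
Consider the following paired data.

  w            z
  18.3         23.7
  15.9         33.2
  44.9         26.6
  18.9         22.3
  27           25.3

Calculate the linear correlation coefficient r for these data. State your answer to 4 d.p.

n = 5, Σw = 125, Σz = 131.1, Σw² = 3689.92, Σz² = 3508.87, Σwz = 3260.5
nΣwz − ΣwΣz = 16302.5 − 16387.5 = -85
nΣw² − (Σw)² = 18449.6 − 15625 = 2824.6; nΣz² − (Σz)² = 17544.35 − 17187.21 = 357.14
r = -85 / √(2824.6 × 357.14) = -85 / 1004.3792 ≈ -0.0846

-0.0846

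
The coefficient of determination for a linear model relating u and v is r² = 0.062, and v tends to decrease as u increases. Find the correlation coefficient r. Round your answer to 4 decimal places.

-0.2490

|r| = √0.062 = 0.2490
The association is negative, so r = −0.2490.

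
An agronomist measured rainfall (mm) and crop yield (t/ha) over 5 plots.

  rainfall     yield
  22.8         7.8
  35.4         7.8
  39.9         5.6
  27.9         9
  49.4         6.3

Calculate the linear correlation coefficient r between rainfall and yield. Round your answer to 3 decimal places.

-0.727

n = 5, Σx = 175.4, Σy = 36.5, Σx² = 6583.78, Σy² = 273.73, Σxy = 1239.72
nΣxy − ΣxΣy = 6198.6 − 6402.1 = -203.5
nΣx² − (Σx)² = 32918.9 − 30765.16 = 2153.74; nΣy² − (Σy)² = 1368.65 − 1332.25 = 36.4
r = -203.5 / √(2153.74 × 36.4) = -203.5 / 279.9931 ≈ -0.727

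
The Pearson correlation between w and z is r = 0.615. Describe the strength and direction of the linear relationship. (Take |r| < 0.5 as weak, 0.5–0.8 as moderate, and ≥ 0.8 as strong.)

moderate positive

r = 0.615 > 0 so the relationship is positive.
|r| = 0.615, which falls in the moderate range.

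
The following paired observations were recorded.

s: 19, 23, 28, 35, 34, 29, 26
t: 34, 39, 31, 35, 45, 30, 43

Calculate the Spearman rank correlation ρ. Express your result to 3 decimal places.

Rank s: 1, 2, 4, 7, 6, 5, 3
Rank t: 3, 5, 2, 4, 7, 1, 6
d = rank(s) − rank(t): -2, -3, 2, 3, -1, 4, -3; Σd² = 52
ρ = 1 − 6Σd² / [n(n²−1)] = 1 − 6×52 / (7×48) = 1 − 312/336 ≈ 0.071

0.071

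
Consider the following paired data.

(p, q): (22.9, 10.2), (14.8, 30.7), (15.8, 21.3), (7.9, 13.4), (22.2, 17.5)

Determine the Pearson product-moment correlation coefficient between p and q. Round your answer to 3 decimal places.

-0.194

n = 5, Σp = 83.6, Σq = 93.1, Σp² = 1548.34, Σq² = 1986.03, Σpq = 1518.84
nΣpq − ΣpΣq = 7594.2 − 7783.16 = -188.96
nΣp² − (Σp)² = 7741.7 − 6988.96 = 752.74; nΣq² − (Σq)² = 9930.15 − 8667.61 = 1262.54
r = -188.96 / √(752.74 × 1262.54) = -188.96 / 974.8663 ≈ -0.194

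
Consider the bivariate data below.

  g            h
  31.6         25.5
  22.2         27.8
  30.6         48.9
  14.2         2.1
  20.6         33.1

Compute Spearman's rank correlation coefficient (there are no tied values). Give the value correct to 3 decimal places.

0.300

Rank g: 5, 3, 4, 1, 2
Rank h: 2, 3, 5, 1, 4
d = rank(g) − rank(h): 3, 0, -1, 0, -2; Σd² = 14
ρ = 1 − 6Σd² / [n(n²−1)] = 1 − 6×14 / (5×24) = 1 − 84/120 ≈ 0.300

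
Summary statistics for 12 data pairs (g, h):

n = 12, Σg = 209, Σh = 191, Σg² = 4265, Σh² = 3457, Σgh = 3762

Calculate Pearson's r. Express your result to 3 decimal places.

0.853

r = (nΣgh − ΣgΣh) / √[(nΣg² − (Σg)²)(nΣh² − (Σh)²)]
Numerator: 12×3762 − 209×191 = 5225
Denominator: √[(51180 − 43681)(41484 − 36481)] = √[7499 × 5003] = 6125.1528
r = 5225 / 6125.1528 ≈ 0.853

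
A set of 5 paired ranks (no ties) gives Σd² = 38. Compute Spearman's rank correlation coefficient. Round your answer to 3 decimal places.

-0.900

ρ = 1 − 6Σd² / [n(n²−1)] = 1 − 6×38 / (5×24)
  = 1 − 228/120 = 1 − 1.9000 ≈ -0.900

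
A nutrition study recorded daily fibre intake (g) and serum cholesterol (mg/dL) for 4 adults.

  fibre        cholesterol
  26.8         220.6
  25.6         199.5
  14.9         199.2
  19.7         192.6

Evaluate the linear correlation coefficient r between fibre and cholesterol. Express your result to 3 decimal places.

n = 4, Σx = 87, Σy = 811.9, Σx² = 1983.7, Σy² = 165240.01, Σxy = 17781.58
nΣxy − ΣxΣy = 71126.32 − 70635.3 = 491.02
nΣx² − (Σx)² = 7934.8 − 7569 = 365.8; nΣy² − (Σy)² = 660960.04 − 659181.61 = 1778.43
r = 491.02 / √(365.8 × 1778.43) = 491.02 / 806.5666 ≈ 0.609

0.609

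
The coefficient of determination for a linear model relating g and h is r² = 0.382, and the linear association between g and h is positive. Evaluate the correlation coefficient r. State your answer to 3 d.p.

|r| = √0.382 = 0.618
The association is positive, so r = 0.618.

0.618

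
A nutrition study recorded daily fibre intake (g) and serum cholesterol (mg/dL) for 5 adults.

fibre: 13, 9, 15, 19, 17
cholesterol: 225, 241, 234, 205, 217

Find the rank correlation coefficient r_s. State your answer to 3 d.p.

Rank fibre: 2, 1, 3, 5, 4
Rank cholesterol: 3, 5, 4, 1, 2
d = rank(fibre) − rank(cholesterol): -1, -4, -1, 4, 2; Σd² = 38
ρ = 1 − 6Σd² / [n(n²−1)] = 1 − 6×38 / (5×24) = 1 − 228/120 ≈ -0.900

-0.900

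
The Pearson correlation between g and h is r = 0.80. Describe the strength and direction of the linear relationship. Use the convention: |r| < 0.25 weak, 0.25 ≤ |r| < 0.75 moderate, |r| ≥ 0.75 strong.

r = 0.80 > 0 so the relationship is positive.
|r| = 0.80, which falls in the strong range.

strong positive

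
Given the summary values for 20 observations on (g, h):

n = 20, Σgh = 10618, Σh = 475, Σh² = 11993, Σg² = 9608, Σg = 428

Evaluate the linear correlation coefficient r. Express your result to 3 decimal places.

r = (nΣgh − ΣgΣh) / √[(nΣg² − (Σg)²)(nΣh² − (Σh)²)]
Numerator: 20×10618 − 428×475 = 9060
Denominator: √[(192160 − 183184)(239860 − 225625)] = √[8976 × 14235] = 11303.6879
r = 9060 / 11303.6879 ≈ 0.802

0.802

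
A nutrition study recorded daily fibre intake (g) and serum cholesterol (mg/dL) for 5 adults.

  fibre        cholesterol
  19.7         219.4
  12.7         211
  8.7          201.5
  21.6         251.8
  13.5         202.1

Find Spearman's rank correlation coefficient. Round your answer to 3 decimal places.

0.900

Rank fibre: 4, 2, 1, 5, 3
Rank cholesterol: 4, 3, 1, 5, 2
d = rank(fibre) − rank(cholesterol): 0, -1, 0, 0, 1; Σd² = 2
ρ = 1 − 6Σd² / [n(n²−1)] = 1 − 6×2 / (5×24) = 1 − 12/120 ≈ 0.900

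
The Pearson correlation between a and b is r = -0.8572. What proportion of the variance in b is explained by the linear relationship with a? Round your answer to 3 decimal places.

r² = (-0.8572)² = 0.735

0.735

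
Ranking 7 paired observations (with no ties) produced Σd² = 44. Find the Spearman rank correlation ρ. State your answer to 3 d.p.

ρ = 1 − 6Σd² / [n(n²−1)] = 1 − 6×44 / (7×48)
  = 1 − 264/336 = 1 − 0.7857 ≈ 0.214

0.214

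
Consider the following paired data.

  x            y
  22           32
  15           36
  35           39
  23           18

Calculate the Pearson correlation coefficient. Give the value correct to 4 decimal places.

0.2346

n = 4, Σx = 95, Σy = 125, Σx² = 2463, Σy² = 4165, Σxy = 3023
nΣxy − ΣxΣy = 12092 − 11875 = 217
nΣx² − (Σx)² = 9852 − 9025 = 827; nΣy² − (Σy)² = 16660 − 15625 = 1035
r = 217 / √(827 × 1035) = 217 / 925.1730 ≈ 0.2346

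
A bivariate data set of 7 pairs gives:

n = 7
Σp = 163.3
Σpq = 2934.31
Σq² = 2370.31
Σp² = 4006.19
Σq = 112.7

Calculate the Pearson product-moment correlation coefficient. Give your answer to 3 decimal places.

0.923

r = (nΣpq − ΣpΣq) / √[(nΣp² − (Σp)²)(nΣq² − (Σq)²)]
Numerator: 7×2934.31 − 163.3×112.7 = 2136.26
Denominator: √[(28043.33 − 26666.89)(16592.17 − 12701.29)] = √[1376.44 × 3890.88] = 2314.2089
r = 2136.26 / 2314.2089 ≈ 0.923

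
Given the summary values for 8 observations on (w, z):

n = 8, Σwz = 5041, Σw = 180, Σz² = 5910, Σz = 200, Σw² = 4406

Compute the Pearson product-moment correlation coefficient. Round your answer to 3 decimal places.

0.950

r = (nΣwz − ΣwΣz) / √[(nΣw² − (Σw)²)(nΣz² − (Σz)²)]
Numerator: 8×5041 − 180×200 = 4328
Denominator: √[(35248 − 32400)(47280 − 40000)] = √[2848 × 7280] = 4553.3987
r = 4328 / 4553.3987 ≈ 0.950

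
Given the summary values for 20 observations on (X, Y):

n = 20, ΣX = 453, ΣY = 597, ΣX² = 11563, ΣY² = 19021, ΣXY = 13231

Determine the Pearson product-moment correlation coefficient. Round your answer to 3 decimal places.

-0.233

r = (nΣXY − ΣXΣY) / √[(nΣX² − (ΣX)²)(nΣY² − (ΣY)²)]
Numerator: 20×13231 − 453×597 = -5821
Denominator: √[(231260 − 205209)(380420 − 356409)] = √[26051 × 24011] = 25010.2091
r = -5821 / 25010.2091 ≈ -0.233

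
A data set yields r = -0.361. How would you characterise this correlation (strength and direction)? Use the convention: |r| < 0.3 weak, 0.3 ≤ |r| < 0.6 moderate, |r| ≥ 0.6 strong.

moderate negative

r = -0.361 < 0 so the relationship is negative.
|r| = 0.361, which falls in the moderate range.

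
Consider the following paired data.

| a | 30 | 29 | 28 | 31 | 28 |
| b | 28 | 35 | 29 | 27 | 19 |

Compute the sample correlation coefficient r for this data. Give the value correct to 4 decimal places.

0.2143

n = 5, Σa = 146, Σb = 138, Σa² = 4270, Σb² = 3940, Σab = 4036
nΣab − ΣaΣb = 20180 − 20148 = 32
nΣa² − (Σa)² = 21350 − 21316 = 34; nΣb² − (Σb)² = 19700 − 19044 = 656
r = 32 / √(34 × 656) = 32 / 149.3452 ≈ 0.2143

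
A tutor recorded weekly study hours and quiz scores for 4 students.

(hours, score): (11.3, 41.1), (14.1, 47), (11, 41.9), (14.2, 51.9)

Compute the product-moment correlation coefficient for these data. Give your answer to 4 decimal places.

0.9170

n = 4, Σx = 50.6, Σy = 181.9, Σx² = 649.14, Σy² = 8347.43, Σxy = 2325.01
nΣxy − ΣxΣy = 9300.04 − 9204.14 = 95.9
nΣx² − (Σx)² = 2596.56 − 2560.36 = 36.2; nΣy² − (Σy)² = 33389.72 − 33087.61 = 302.11
r = 95.9 / √(36.2 × 302.11) = 95.9 / 104.5772 ≈ 0.9170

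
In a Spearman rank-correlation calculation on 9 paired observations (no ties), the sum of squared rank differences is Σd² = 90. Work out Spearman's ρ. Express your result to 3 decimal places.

0.250

ρ = 1 − 6Σd² / [n(n²−1)] = 1 − 6×90 / (9×80)
  = 1 − 540/720 = 1 − 0.7500 ≈ 0.250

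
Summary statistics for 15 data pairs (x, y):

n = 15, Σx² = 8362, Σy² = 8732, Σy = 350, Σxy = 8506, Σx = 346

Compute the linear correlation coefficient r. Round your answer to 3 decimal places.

r = (nΣxy − ΣxΣy) / √[(nΣx² − (Σx)²)(nΣy² − (Σy)²)]
Numerator: 15×8506 − 346×350 = 6490
Denominator: √[(125430 − 119716)(130980 − 122500)] = √[5714 × 8480] = 6960.9425
r = 6490 / 6960.9425 ≈ 0.932

0.932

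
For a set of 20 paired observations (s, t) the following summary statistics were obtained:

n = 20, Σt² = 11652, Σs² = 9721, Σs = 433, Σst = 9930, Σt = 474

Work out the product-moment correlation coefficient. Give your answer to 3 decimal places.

-0.872

r = (nΣst − ΣsΣt) / √[(nΣs² − (Σs)²)(nΣt² − (Σt)²)]
Numerator: 20×9930 − 433×474 = -6642
Denominator: √[(194420 − 187489)(233040 − 224676)] = √[6931 × 8364] = 7613.8613
r = -6642 / 7613.8613 ≈ -0.872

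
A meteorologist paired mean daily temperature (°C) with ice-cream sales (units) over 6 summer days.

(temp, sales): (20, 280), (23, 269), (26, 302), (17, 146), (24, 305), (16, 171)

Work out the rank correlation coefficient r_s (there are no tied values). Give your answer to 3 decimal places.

0.829

Rank temp: 3, 4, 6, 2, 5, 1
Rank sales: 4, 3, 5, 1, 6, 2
d = rank(temp) − rank(sales): -1, 1, 1, 1, -1, -1; Σd² = 6
ρ = 1 − 6Σd² / [n(n²−1)] = 1 − 6×6 / (6×35) = 1 − 36/210 ≈ 0.829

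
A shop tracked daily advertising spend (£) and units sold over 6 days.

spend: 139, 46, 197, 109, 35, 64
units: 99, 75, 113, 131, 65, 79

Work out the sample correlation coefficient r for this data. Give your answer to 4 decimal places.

n = 6, Σx = 590, Σy = 562, Σx² = 77448, Σy² = 55822, Σxy = 61082
nΣxy − ΣxΣy = 366492 − 331580 = 34912
nΣx² − (Σx)² = 464688 − 348100 = 116588; nΣy² − (Σy)² = 334932 − 315844 = 19088
r = 34912 / √(116588 × 19088) = 34912 / 47174.4819 ≈ 0.7401

0.7401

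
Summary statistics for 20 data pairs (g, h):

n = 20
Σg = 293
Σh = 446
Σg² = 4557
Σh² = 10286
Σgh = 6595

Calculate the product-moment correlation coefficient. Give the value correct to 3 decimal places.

0.204

r = (nΣgh − ΣgΣh) / √[(nΣg² − (Σg)²)(nΣh² − (Σh)²)]
Numerator: 20×6595 − 293×446 = 1222
Denominator: √[(91140 − 85849)(205720 − 198916)] = √[5291 × 6804] = 5999.9970
r = 1222 / 5999.9970 ≈ 0.204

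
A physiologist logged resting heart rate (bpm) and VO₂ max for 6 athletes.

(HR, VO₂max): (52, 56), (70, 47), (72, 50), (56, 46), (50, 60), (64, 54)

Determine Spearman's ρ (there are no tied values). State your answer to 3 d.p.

Rank HR: 2, 5, 6, 3, 1, 4
Rank VO₂max: 5, 2, 3, 1, 6, 4
d = rank(HR) − rank(VO₂max): -3, 3, 3, 2, -5, 0; Σd² = 56
ρ = 1 − 6Σd² / [n(n²−1)] = 1 − 6×56 / (6×35) = 1 − 336/210 ≈ -0.600

-0.600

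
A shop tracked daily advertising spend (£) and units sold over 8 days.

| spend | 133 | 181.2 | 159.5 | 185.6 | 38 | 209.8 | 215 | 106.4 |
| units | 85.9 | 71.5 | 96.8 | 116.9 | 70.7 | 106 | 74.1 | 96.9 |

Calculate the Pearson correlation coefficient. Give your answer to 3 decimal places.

n = 8, Σx = 1228.5, Σy = 718.8, Σx² = 213416.05, Σy² = 66641.82, Σxy = 112683.8
nΣxy − ΣxΣy = 901470.4 − 883045.8 = 18424.6
nΣx² − (Σx)² = 1707328.4 − 1509212.25 = 198116.15; nΣy² − (Σy)² = 533134.56 − 516673.44 = 16461.12
r = 18424.6 / √(198116.15 × 16461.12) = 18424.6 / 57107.0374 ≈ 0.323

0.323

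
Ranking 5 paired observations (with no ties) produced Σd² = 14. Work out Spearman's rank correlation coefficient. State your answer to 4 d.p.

ρ = 1 − 6Σd² / [n(n²−1)] = 1 − 6×14 / (5×24)
  = 1 − 84/120 = 1 − 0.70000 ≈ 0.3000

0.3000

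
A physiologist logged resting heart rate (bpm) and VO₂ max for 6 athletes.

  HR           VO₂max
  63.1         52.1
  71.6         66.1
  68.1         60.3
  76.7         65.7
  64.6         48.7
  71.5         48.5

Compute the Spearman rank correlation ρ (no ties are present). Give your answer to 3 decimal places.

Rank HR: 1, 5, 3, 6, 2, 4
Rank VO₂max: 3, 6, 4, 5, 2, 1
d = rank(HR) − rank(VO₂max): -2, -1, -1, 1, 0, 3; Σd² = 16
ρ = 1 − 6Σd² / [n(n²−1)] = 1 − 6×16 / (6×35) = 1 − 96/210 ≈ 0.543

0.543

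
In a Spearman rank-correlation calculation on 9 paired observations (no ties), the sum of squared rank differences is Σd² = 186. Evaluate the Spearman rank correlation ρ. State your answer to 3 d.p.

-0.550

ρ = 1 − 6Σd² / [n(n²−1)] = 1 − 6×186 / (9×80)
  = 1 − 1116/720 = 1 − 1.5500 ≈ -0.550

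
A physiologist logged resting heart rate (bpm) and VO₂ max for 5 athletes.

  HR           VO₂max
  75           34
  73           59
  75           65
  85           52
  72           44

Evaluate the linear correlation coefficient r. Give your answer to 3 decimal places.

0.063

n = 5, Σx = 380, Σy = 254, Σx² = 28988, Σy² = 13502, Σxy = 19320
nΣxy − ΣxΣy = 96600 − 96520 = 80
nΣx² − (Σx)² = 144940 − 144400 = 540; nΣy² − (Σy)² = 67510 − 64516 = 2994
r = 80 / √(540 × 2994) = 80 / 1271.5188 ≈ 0.063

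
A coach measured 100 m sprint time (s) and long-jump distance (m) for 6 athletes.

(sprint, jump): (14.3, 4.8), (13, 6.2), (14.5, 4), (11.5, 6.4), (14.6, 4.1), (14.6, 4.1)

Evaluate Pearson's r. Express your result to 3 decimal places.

n = 6, Σx = 82.5, Σy = 29.6, Σx² = 1142.31, Σy² = 152.06, Σxy = 400.56
nΣxy − ΣxΣy = 2403.36 − 2442 = -38.64
nΣx² − (Σx)² = 6853.86 − 6806.25 = 47.61; nΣy² − (Σy)² = 912.36 − 876.16 = 36.2
r = -38.64 / √(47.61 × 36.2) = -38.64 / 41.5148 ≈ -0.931

-0.931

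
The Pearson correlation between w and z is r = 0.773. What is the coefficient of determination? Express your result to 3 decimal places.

0.598

r² = (0.773)² = 0.598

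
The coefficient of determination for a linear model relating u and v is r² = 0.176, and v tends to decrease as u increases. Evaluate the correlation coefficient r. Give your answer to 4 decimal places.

|r| = √0.176 = 0.4195
The association is negative, so r = −0.4195.

-0.4195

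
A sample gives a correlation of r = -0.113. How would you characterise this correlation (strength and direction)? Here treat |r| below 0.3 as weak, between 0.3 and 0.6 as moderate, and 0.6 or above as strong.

weak negative

r = -0.113 < 0 so the relationship is negative.
|r| = 0.113, which falls in the weak range.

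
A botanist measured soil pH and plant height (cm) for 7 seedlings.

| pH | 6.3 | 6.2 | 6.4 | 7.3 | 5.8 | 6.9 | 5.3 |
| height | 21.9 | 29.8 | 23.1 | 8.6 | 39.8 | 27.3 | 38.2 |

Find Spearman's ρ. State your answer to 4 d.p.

Rank pH: 4, 3, 5, 7, 2, 6, 1
Rank height: 2, 5, 3, 1, 7, 4, 6
d = rank(pH) − rank(height): 2, -2, 2, 6, -5, 2, -5; Σd² = 102
ρ = 1 − 6Σd² / [n(n²−1)] = 1 − 6×102 / (7×48) = 1 − 612/336 ≈ -0.8214

-0.8214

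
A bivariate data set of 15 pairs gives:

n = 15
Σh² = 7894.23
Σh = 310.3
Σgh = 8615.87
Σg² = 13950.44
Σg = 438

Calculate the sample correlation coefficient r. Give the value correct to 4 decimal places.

r = (nΣgh − ΣgΣh) / √[(nΣg² − (Σg)²)(nΣh² − (Σh)²)]
Numerator: 15×8615.87 − 438×310.3 = -6673.35
Denominator: √[(209256.6 − 191844)(118413.45 − 96286.09)] = √[17412.6 × 22127.36] = 19628.9294
r = -6673.35 / 19628.9294 ≈ -0.3400

-0.3400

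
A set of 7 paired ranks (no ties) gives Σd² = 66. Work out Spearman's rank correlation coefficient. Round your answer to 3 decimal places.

-0.179

ρ = 1 − 6Σd² / [n(n²−1)] = 1 − 6×66 / (7×48)
  = 1 − 396/336 = 1 − 1.1786 ≈ -0.179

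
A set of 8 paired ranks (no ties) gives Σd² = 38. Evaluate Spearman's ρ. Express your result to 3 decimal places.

0.548

ρ = 1 − 6Σd² / [n(n²−1)] = 1 − 6×38 / (8×63)
  = 1 − 228/504 = 1 − 0.4524 ≈ 0.548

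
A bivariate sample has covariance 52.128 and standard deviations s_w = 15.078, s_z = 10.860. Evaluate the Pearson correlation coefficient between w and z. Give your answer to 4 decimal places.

0.3183

r = Cov(w,z) / (s_w · s_z) = 52.128 / (15.078 × 10.860)
  = 52.128 / 163.7471 ≈ 0.3183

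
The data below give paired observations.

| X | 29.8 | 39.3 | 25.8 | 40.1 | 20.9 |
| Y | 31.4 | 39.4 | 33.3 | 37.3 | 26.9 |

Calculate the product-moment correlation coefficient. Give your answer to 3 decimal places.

n = 5, ΣX = 155.9, ΣY = 168.3, ΣX² = 5142.99, ΣY² = 5762.11, ΣXY = 5401.22
nΣXY − ΣXΣY = 27006.1 − 26237.97 = 768.13
nΣX² − (ΣX)² = 25714.95 − 24304.81 = 1410.14; nΣY² − (ΣY)² = 28810.55 − 28324.89 = 485.66
r = 768.13 / √(1410.14 × 485.66) = 768.13 / 827.5558 ≈ 0.928

0.928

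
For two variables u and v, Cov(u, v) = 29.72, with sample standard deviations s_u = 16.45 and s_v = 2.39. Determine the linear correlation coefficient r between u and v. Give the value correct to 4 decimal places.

r = Cov(u,v) / (s_u · s_v) = 29.72 / (16.45 × 2.39)
  = 29.72 / 39.3155 ≈ 0.7559

0.7559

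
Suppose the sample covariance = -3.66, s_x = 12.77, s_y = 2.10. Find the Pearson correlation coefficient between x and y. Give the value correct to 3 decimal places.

-0.136

r = Cov(x,y) / (s_x · s_y) = -3.66 / (12.77 × 2.10)
  = -3.66 / 26.8170 ≈ -0.136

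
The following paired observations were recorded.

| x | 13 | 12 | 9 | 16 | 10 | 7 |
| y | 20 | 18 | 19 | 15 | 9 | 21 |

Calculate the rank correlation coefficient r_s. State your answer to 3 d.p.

Rank x: 5, 4, 2, 6, 3, 1
Rank y: 5, 3, 4, 2, 1, 6
d = rank(x) − rank(y): 0, 1, -2, 4, 2, -5; Σd² = 50
ρ = 1 − 6Σd² / [n(n²−1)] = 1 − 6×50 / (6×35) = 1 − 300/210 ≈ -0.429

-0.429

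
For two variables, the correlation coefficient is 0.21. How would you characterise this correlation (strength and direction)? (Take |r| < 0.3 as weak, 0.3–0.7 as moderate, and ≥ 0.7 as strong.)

r = 0.21 > 0 so the relationship is positive.
|r| = 0.21, which falls in the weak range.

weak positive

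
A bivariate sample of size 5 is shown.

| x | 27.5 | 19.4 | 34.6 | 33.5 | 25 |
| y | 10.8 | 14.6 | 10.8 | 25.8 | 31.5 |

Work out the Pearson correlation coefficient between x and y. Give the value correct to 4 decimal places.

-0.0519

n = 5, Σx = 140, Σy = 93.5, Σx² = 4077.02, Σy² = 2104.33, Σxy = 2605.72
nΣxy − ΣxΣy = 13028.6 − 13090 = -61.4
nΣx² − (Σx)² = 20385.1 − 19600 = 785.1; nΣy² − (Σy)² = 10521.65 − 8742.25 = 1779.4
r = -61.4 / √(785.1 × 1779.4) = -61.4 / 1181.9505 ≈ -0.0519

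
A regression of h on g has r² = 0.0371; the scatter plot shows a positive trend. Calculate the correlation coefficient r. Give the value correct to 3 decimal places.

|r| = √0.0371 = 0.193
The association is positive, so r = 0.193.

0.193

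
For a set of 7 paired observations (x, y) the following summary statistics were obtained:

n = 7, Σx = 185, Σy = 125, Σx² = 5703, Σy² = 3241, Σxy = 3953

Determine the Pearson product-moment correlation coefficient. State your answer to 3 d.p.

r = (nΣxy − ΣxΣy) / √[(nΣx² − (Σx)²)(nΣy² − (Σy)²)]
Numerator: 7×3953 − 185×125 = 4546
Denominator: √[(39921 − 34225)(22687 − 15625)] = √[5696 × 7062] = 6342.3302
r = 4546 / 6342.3302 ≈ 0.717

0.717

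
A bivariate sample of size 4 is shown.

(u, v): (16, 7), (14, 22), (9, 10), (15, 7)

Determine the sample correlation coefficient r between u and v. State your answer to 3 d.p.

-0.090

n = 4, Σu = 54, Σv = 46, Σu² = 758, Σv² = 682, Σuv = 615
nΣuv − ΣuΣv = 2460 − 2484 = -24
nΣu² − (Σu)² = 3032 − 2916 = 116; nΣv² − (Σv)² = 2728 − 2116 = 612
r = -24 / √(116 × 612) = -24 / 266.4432 ≈ -0.090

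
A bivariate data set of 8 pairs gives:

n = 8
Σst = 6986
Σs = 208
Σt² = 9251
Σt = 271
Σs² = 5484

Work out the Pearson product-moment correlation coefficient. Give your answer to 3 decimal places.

r = (nΣst − ΣsΣt) / √[(nΣs² − (Σs)²)(nΣt² − (Σt)²)]
Numerator: 8×6986 − 208×271 = -480
Denominator: √[(43872 − 43264)(74008 − 73441)] = √[608 × 567] = 587.1422
r = -480 / 587.1422 ≈ -0.818

-0.818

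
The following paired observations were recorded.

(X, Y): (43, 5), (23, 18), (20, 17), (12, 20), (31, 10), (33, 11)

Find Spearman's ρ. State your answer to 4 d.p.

-0.8857

Rank X: 6, 3, 2, 1, 4, 5
Rank Y: 1, 5, 4, 6, 2, 3
d = rank(X) − rank(Y): 5, -2, -2, -5, 2, 2; Σd² = 66
ρ = 1 − 6Σd² / [n(n²−1)] = 1 − 6×66 / (6×35) = 1 − 396/210 ≈ -0.8857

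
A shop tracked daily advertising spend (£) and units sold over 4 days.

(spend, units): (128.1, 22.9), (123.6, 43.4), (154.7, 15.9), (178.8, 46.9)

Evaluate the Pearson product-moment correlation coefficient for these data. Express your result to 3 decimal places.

n = 4, Σx = 585.2, Σy = 129.1, Σx² = 87588.1, Σy² = 4860.39, Σxy = 19143.18
nΣxy − ΣxΣy = 76572.72 − 75549.32 = 1023.4
nΣx² − (Σx)² = 350352.4 − 342459.04 = 7893.36; nΣy² − (Σy)² = 19441.56 − 16666.81 = 2774.75
r = 1023.4 / √(7893.36 × 2774.75) = 1023.4 / 4679.9680 ≈ 0.219

0.219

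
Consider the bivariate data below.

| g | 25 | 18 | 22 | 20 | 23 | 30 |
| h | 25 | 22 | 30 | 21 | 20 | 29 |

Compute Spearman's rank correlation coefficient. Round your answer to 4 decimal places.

0.3143

Rank g: 5, 1, 3, 2, 4, 6
Rank h: 4, 3, 6, 2, 1, 5
d = rank(g) − rank(h): 1, -2, -3, 0, 3, 1; Σd² = 24
ρ = 1 − 6Σd² / [n(n²−1)] = 1 − 6×24 / (6×35) = 1 − 144/210 ≈ 0.3143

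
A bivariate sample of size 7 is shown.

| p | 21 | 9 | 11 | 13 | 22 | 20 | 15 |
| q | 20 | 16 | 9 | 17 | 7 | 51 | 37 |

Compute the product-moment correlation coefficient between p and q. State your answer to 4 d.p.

0.2493

n = 7, Σp = 111, Σq = 157, Σp² = 1921, Σq² = 5045, Σpq = 2613
nΣpq − ΣpΣq = 18291 − 17427 = 864
nΣp² − (Σp)² = 13447 − 12321 = 1126; nΣq² − (Σq)² = 35315 − 24649 = 10666
r = 864 / √(1126 × 10666) = 864 / 3465.5326 ≈ 0.2493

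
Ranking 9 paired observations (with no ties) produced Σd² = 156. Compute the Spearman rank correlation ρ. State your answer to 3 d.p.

ρ = 1 − 6Σd² / [n(n²−1)] = 1 − 6×156 / (9×80)
  = 1 − 936/720 = 1 − 1.3000 ≈ -0.300

-0.300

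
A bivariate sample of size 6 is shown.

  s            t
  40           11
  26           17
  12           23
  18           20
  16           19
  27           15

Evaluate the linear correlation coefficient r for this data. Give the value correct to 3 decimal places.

-0.974

n = 6, Σs = 139, Σt = 105, Σs² = 3729, Σt² = 1925, Σst = 2227
nΣst − ΣsΣt = 13362 − 14595 = -1233
nΣs² − (Σs)² = 22374 − 19321 = 3053; nΣt² − (Σt)² = 11550 − 11025 = 525
r = -1233 / √(3053 × 525) = -1233 / 1266.0273 ≈ -0.974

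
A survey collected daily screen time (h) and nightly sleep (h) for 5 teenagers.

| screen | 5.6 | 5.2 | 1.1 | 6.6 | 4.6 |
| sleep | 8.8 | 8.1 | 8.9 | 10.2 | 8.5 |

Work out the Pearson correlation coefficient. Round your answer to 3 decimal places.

0.304

n = 5, Σx = 23.1, Σy = 44.5, Σx² = 124.33, Σy² = 398.55, Σxy = 207.61
nΣxy − ΣxΣy = 1038.05 − 1027.95 = 10.1
nΣx² − (Σx)² = 621.65 − 533.61 = 88.04; nΣy² − (Σy)² = 1992.75 − 1980.25 = 12.5
r = 10.1 / √(88.04 × 12.5) = 10.1 / 33.1738 ≈ 0.304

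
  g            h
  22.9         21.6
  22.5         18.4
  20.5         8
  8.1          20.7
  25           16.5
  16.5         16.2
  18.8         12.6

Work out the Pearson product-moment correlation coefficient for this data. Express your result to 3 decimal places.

-0.189

n = 7, Σg = 134.3, Σh = 114, Σg² = 2767.21, Σh² = 1991.06, Σgh = 2156.99
nΣgh − ΣgΣh = 15098.93 − 15310.2 = -211.27
nΣg² − (Σg)² = 19370.47 − 18036.49 = 1333.98; nΣh² − (Σh)² = 13937.42 − 12996 = 941.42
r = -211.27 / √(1333.98 × 941.42) = -211.27 / 1120.6406 ≈ -0.189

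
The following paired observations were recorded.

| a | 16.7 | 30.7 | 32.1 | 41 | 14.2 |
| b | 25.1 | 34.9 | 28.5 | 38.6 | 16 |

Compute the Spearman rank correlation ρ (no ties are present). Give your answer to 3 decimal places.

Rank a: 2, 3, 4, 5, 1
Rank b: 2, 4, 3, 5, 1
d = rank(a) − rank(b): 0, -1, 1, 0, 0; Σd² = 2
ρ = 1 − 6Σd² / [n(n²−1)] = 1 − 6×2 / (5×24) = 1 − 12/120 ≈ 0.900

0.900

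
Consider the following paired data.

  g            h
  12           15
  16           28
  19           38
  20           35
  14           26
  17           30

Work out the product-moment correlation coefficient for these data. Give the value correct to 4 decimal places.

0.9471

n = 6, Σg = 98, Σh = 172, Σg² = 1646, Σh² = 5254, Σgh = 2924
nΣgh − ΣgΣh = 17544 − 16856 = 688
nΣg² − (Σg)² = 9876 − 9604 = 272; nΣh² − (Σh)² = 31524 − 29584 = 1940
r = 688 / √(272 × 1940) = 688 / 726.4159 ≈ 0.9471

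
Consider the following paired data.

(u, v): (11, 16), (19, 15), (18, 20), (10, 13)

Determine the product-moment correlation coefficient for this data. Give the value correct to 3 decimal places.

0.559

n = 4, Σu = 58, Σv = 64, Σu² = 906, Σv² = 1050, Σuv = 951
nΣuv − ΣuΣv = 3804 − 3712 = 92
nΣu² − (Σu)² = 3624 − 3364 = 260; nΣv² − (Σv)² = 4200 − 4096 = 104
r = 92 / √(260 × 104) = 92 / 164.4384 ≈ 0.559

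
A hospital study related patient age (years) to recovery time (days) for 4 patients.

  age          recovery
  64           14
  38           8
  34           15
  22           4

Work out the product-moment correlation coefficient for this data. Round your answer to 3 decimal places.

n = 4, Σx = 158, Σy = 41, Σx² = 7180, Σy² = 501, Σxy = 1798
nΣxy − ΣxΣy = 7192 − 6478 = 714
nΣx² − (Σx)² = 28720 − 24964 = 3756; nΣy² − (Σy)² = 2004 − 1681 = 323
r = 714 / √(3756 × 323) = 714 / 1101.4481 ≈ 0.648

0.648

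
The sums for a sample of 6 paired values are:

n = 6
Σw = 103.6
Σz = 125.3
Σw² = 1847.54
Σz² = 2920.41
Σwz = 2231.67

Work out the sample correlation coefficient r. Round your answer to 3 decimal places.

0.510

r = (nΣwz − ΣwΣz) / √[(nΣw² − (Σw)²)(nΣz² − (Σz)²)]
Numerator: 6×2231.67 − 103.6×125.3 = 408.94
Denominator: √[(11085.24 − 10732.96)(17522.46 − 15700.09)] = √[352.28 × 1822.37] = 801.2394
r = 408.94 / 801.2394 ≈ 0.510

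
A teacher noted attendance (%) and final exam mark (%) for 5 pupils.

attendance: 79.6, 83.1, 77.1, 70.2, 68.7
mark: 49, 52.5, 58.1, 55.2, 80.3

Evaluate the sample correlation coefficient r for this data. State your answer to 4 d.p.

-0.7125

n = 5, Σx = 378.7, Σy = 295.1, Σx² = 28833.91, Σy² = 18027.99, Σxy = 22134.31
nΣxy − ΣxΣy = 110671.55 − 111754.37 = -1082.82
nΣx² − (Σx)² = 144169.55 − 143413.69 = 755.86; nΣy² − (Σy)² = 90139.95 − 87084.01 = 3055.94
r = -1082.82 / √(755.86 × 3055.94) = -1082.82 / 1519.8233 ≈ -0.7125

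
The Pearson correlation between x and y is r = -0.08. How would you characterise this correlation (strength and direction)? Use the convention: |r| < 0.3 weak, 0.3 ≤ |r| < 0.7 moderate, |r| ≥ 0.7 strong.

r = -0.08 < 0 so the relationship is negative.
|r| = 0.08, which falls in the weak range.

weak negative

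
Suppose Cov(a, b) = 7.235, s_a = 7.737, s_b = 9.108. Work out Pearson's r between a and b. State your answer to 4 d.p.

0.1027

r = Cov(a,b) / (s_a · s_b) = 7.235 / (7.737 × 9.108)
  = 7.235 / 70.4686 ≈ 0.1027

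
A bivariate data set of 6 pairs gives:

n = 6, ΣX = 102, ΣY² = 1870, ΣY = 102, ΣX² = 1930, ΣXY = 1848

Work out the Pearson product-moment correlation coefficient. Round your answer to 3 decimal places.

r = (nΣXY − ΣXΣY) / √[(nΣX² − (ΣX)²)(nΣY² − (ΣY)²)]
Numerator: 6×1848 − 102×102 = 684
Denominator: √[(11580 − 10404)(11220 − 10404)] = √[1176 × 816] = 979.5999
r = 684 / 979.5999 ≈ 0.698

0.698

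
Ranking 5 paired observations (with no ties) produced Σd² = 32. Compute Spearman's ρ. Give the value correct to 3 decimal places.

-0.600

ρ = 1 − 6Σd² / [n(n²−1)] = 1 − 6×32 / (5×24)
  = 1 − 192/120 = 1 − 1.6000 ≈ -0.600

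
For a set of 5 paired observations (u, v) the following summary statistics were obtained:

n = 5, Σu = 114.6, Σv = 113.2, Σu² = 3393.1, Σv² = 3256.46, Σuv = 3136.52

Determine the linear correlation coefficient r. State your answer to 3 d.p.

r = (nΣuv − ΣuΣv) / √[(nΣu² − (Σu)²)(nΣv² − (Σv)²)]
Numerator: 5×3136.52 − 114.6×113.2 = 2709.88
Denominator: √[(16965.5 − 13133.16)(16282.3 − 12814.24)] = √[3832.34 × 3468.06] = 3645.6529
r = 2709.88 / 3645.6529 ≈ 0.743

0.743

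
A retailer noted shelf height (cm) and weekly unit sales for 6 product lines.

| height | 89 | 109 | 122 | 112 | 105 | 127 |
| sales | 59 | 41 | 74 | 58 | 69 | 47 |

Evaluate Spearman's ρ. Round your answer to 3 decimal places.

-0.143

Rank height: 1, 3, 5, 4, 2, 6
Rank sales: 4, 1, 6, 3, 5, 2
d = rank(height) − rank(sales): -3, 2, -1, 1, -3, 4; Σd² = 40
ρ = 1 − 6Σd² / [n(n²−1)] = 1 − 6×40 / (6×35) = 1 − 240/210 ≈ -0.143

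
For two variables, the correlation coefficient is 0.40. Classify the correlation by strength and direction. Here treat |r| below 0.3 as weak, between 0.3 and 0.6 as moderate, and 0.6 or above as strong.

r = 0.40 > 0 so the relationship is positive.
|r| = 0.40, which falls in the moderate range.

moderate positive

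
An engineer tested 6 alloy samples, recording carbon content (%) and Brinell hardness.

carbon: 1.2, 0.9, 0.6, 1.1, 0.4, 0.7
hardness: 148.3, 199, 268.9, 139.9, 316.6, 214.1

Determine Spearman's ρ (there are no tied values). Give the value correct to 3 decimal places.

-0.943

Rank carbon: 6, 4, 2, 5, 1, 3
Rank hardness: 2, 3, 5, 1, 6, 4
d = rank(carbon) − rank(hardness): 4, 1, -3, 4, -5, -1; Σd² = 68
ρ = 1 − 6Σd² / [n(n²−1)] = 1 − 6×68 / (6×35) = 1 − 408/210 ≈ -0.943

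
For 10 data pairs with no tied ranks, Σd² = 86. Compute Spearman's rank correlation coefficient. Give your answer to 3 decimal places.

ρ = 1 − 6Σd² / [n(n²−1)] = 1 − 6×86 / (10×99)
  = 1 − 516/990 = 1 − 0.5212 ≈ 0.479

0.479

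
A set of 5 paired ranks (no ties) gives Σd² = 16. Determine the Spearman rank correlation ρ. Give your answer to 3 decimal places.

ρ = 1 − 6Σd² / [n(n²−1)] = 1 − 6×16 / (5×24)
  = 1 − 96/120 = 1 − 0.8000 ≈ 0.200

0.200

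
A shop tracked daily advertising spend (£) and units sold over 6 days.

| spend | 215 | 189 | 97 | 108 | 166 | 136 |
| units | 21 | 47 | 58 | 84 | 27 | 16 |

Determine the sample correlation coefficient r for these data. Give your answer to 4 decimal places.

n = 6, Σx = 911, Σy = 253, Σx² = 149071, Σy² = 14055, Σxy = 34754
nΣxy − ΣxΣy = 208524 − 230483 = -21959
nΣx² − (Σx)² = 894426 − 829921 = 64505; nΣy² − (Σy)² = 84330 − 64009 = 20321
r = -21959 / √(64505 × 20321) = -21959 / 36205.0563 ≈ -0.6065

-0.6065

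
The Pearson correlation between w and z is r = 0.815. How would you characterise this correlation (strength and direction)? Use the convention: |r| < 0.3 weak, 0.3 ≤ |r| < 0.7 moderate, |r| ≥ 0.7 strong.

r = 0.815 > 0 so the relationship is positive.
|r| = 0.815, which falls in the strong range.

strong positive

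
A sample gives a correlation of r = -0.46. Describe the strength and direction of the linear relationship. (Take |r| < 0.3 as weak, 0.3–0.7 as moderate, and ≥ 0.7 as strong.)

moderate negative

r = -0.46 < 0 so the relationship is negative.
|r| = 0.46, which falls in the moderate range.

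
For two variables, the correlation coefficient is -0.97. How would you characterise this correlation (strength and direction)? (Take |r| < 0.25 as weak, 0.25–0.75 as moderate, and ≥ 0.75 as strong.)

r = -0.97 < 0 so the relationship is negative.
|r| = 0.97, which falls in the strong range.

strong negative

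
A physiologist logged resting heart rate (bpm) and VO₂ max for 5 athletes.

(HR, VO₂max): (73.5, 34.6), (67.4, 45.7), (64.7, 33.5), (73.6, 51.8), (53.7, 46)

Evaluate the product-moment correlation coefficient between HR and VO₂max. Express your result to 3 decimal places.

n = 5, Σx = 332.9, Σy = 211.6, Σx² = 22431.75, Σy² = 9207.14, Σxy = 14073.41
nΣxy − ΣxΣy = 70367.05 − 70441.64 = -74.59
nΣx² − (Σx)² = 112158.75 − 110822.41 = 1336.34; nΣy² − (Σy)² = 46035.7 − 44774.56 = 1261.14
r = -74.59 / √(1336.34 × 1261.14) = -74.59 / 1298.1956 ≈ -0.057

-0.057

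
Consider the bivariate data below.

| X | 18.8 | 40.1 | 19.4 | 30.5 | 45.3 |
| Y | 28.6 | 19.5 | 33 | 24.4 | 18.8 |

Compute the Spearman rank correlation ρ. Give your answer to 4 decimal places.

-0.9000

Rank X: 1, 4, 2, 3, 5
Rank Y: 4, 2, 5, 3, 1
d = rank(X) − rank(Y): -3, 2, -3, 0, 4; Σd² = 38
ρ = 1 − 6Σd² / [n(n²−1)] = 1 − 6×38 / (5×24) = 1 − 228/120 ≈ -0.9000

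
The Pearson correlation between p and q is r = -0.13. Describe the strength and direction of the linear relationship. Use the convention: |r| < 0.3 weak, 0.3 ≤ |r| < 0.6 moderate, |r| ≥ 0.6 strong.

weak negative

r = -0.13 < 0 so the relationship is negative.
|r| = 0.13, which falls in the weak range.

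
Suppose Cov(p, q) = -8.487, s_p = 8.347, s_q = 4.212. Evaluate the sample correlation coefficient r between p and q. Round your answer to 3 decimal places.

-0.241

r = Cov(p,q) / (s_p · s_q) = -8.487 / (8.347 × 4.212)
  = -8.487 / 35.1576 ≈ -0.241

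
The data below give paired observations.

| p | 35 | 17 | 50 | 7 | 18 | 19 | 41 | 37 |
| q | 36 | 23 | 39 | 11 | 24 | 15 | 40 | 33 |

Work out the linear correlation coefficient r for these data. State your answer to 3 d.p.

0.937

n = 8, Σp = 224, Σq = 221, Σp² = 7798, Σq² = 6957, Σpq = 7256
nΣpq − ΣpΣq = 58048 − 49504 = 8544
nΣp² − (Σp)² = 62384 − 50176 = 12208; nΣq² − (Σq)² = 55656 − 48841 = 6815
r = 8544 / √(12208 × 6815) = 8544 / 9121.2675 ≈ 0.937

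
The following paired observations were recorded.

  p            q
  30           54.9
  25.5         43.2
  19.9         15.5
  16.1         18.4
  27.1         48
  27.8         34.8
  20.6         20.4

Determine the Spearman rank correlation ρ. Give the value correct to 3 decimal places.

0.857

Rank p: 7, 4, 2, 1, 5, 6, 3
Rank q: 7, 5, 1, 2, 6, 4, 3
d = rank(p) − rank(q): 0, -1, 1, -1, -1, 2, 0; Σd² = 8
ρ = 1 − 6Σd² / [n(n²−1)] = 1 − 6×8 / (7×48) = 1 − 48/336 ≈ 0.857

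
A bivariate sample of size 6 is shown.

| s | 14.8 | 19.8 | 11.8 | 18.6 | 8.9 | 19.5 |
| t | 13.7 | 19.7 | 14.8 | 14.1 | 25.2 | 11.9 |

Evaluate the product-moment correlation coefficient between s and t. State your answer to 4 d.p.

-0.5463

n = 6, Σs = 93.4, Σt = 99.4, Σs² = 1555.74, Σt² = 1770.28, Σst = 1486.05
nΣst − ΣsΣt = 8916.3 − 9283.96 = -367.66
nΣs² − (Σs)² = 9334.44 − 8723.56 = 610.88; nΣt² − (Σt)² = 10621.68 − 9880.36 = 741.32
r = -367.66 / √(610.88 × 741.32) = -367.66 / 672.9469 ≈ -0.5463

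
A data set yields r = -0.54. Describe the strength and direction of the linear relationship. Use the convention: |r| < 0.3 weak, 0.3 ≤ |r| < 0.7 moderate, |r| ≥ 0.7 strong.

r = -0.54 < 0 so the relationship is negative.
|r| = 0.54, which falls in the moderate range.

moderate negative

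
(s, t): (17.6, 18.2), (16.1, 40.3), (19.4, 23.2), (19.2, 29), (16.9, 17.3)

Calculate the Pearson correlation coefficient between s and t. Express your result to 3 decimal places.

n = 5, Σs = 89.2, Σt = 128, Σs² = 1599.58, Σt² = 3633.86, Σst = 2268.4
nΣst − ΣsΣt = 11342 − 11417.6 = -75.6
nΣs² − (Σs)² = 7997.9 − 7956.64 = 41.26; nΣt² − (Σt)² = 18169.3 − 16384 = 1785.3
r = -75.6 / √(41.26 × 1785.3) = -75.6 / 271.4065 ≈ -0.279

-0.279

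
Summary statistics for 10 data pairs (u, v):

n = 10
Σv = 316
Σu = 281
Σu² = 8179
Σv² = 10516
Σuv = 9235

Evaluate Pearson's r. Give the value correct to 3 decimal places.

r = (nΣuv − ΣuΣv) / √[(nΣu² − (Σu)²)(nΣv² − (Σv)²)]
Numerator: 10×9235 − 281×316 = 3554
Denominator: √[(81790 − 78961)(105160 − 99856)] = √[2829 × 5304] = 3873.6309
r = 3554 / 3873.6309 ≈ 0.917

0.917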